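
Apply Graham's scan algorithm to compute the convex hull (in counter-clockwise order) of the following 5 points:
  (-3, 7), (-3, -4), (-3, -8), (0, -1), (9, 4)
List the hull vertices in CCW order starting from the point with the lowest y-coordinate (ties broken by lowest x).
Hull (CCW) = [(-3, -8), (9, 4), (-3, 7)]

Graham scan procedure:
  1. Find the pivot p₀ = point with lowest y (tie → lowest x): (-3, -8).
  2. Sort the remaining points by polar angle around p₀.
  3. Walk through sorted points, maintaining a stack; pop the top while the last three entries make a non-left turn (cross product ≤ 0).
  4. Final stack is the convex hull in CCW order: (-3, -8), (9, 4), (-3, 7).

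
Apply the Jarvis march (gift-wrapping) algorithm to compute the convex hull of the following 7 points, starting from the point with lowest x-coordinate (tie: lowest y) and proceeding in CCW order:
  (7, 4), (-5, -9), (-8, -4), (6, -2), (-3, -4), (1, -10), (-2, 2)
Hull (CCW) = [(-8, -4), (-5, -9), (1, -10), (6, -2), (7, 4), (-2, 2)]

Jarvis march: at each step, from the current hull vertex p, select the next vertex q as the point such that every other point lies strictly to the left of (or on) the directed line p → q. (Equivalently: for every other point r, the cross product (q − p) × (r − p) ≥ 0.)
Starting point (lowest x, tie lowest y): (-8, -4). Wrap until returning to start. Resulting hull: (-8, -4), (-5, -9), (1, -10), (6, -2), (7, 4), (-2, 2).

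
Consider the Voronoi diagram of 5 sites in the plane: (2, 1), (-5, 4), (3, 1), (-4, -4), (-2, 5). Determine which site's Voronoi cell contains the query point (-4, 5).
Nearest site = (-5, 4)

The Voronoi cell of site s contains exactly those query points closer to s than to any other site. Compute squared distances from q = (-4, 5) to each site:
  (-5 − -4)² + (4 − 5)² = 2
  (-2 − -4)² + (5 − 5)² = 4
  (2 − -4)² + (1 − 5)² = 52
  (3 − -4)² + (1 − 5)² = 65
  (-4 − -4)² + (-4 − 5)² = 81
Minimum is attained by (-5, 4), so q lies in its Voronoi cell.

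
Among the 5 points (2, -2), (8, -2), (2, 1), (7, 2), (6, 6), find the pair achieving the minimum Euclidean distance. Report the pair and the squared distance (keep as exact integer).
Pair = ((2, -2), (2, 1)); squared distance = 9

Compute all C(5, 2) = 10 pairwise squared distances (x_i − x_j)² + (y_i − y_j)². The minimum is 9, attained by the pair ((2, -2), (2, 1)).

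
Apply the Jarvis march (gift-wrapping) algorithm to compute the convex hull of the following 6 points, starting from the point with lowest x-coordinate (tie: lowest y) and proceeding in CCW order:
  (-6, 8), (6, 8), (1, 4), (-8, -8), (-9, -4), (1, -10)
Hull (CCW) = [(-9, -4), (-8, -8), (1, -10), (6, 8), (-6, 8)]

Jarvis march: at each step, from the current hull vertex p, select the next vertex q as the point such that every other point lies strictly to the left of (or on) the directed line p → q. (Equivalently: for every other point r, the cross product (q − p) × (r − p) ≥ 0.)
Starting point (lowest x, tie lowest y): (-9, -4). Wrap until returning to start. Resulting hull: (-9, -4), (-8, -8), (1, -10), (6, 8), (-6, 8).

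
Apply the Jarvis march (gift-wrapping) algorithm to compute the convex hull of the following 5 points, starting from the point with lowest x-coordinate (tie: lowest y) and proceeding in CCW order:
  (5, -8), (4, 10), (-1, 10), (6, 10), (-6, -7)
Hull (CCW) = [(-6, -7), (5, -8), (6, 10), (-1, 10)]

Jarvis march: at each step, from the current hull vertex p, select the next vertex q as the point such that every other point lies strictly to the left of (or on) the directed line p → q. (Equivalently: for every other point r, the cross product (q − p) × (r − p) ≥ 0.)
Starting point (lowest x, tie lowest y): (-6, -7). Wrap until returning to start. Resulting hull: (-6, -7), (5, -8), (6, 10), (-1, 10).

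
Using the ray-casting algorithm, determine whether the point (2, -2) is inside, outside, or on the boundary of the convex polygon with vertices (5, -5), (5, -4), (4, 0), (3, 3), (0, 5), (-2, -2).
The point (2, -2) lies strictly inside the polygon

Cast a horizontal ray to the right from the query point and count how many polygon edges it crosses (each edge strictly once or zero times, handled with the usual half-open convention). 
Parity of crossings → odd ⇒ inside.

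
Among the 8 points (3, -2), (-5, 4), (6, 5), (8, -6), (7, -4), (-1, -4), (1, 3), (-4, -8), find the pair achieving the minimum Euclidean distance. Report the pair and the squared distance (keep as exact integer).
Pair = ((8, -6), (7, -4)); squared distance = 5

Compute all C(8, 2) = 28 pairwise squared distances (x_i − x_j)² + (y_i − y_j)². The minimum is 5, attained by the pair ((8, -6), (7, -4)).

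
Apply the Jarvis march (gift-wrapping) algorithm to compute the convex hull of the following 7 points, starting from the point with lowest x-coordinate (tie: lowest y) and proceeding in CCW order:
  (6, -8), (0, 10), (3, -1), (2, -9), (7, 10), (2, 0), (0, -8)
Hull (CCW) = [(0, -8), (2, -9), (6, -8), (7, 10), (0, 10)]

Jarvis march: at each step, from the current hull vertex p, select the next vertex q as the point such that every other point lies strictly to the left of (or on) the directed line p → q. (Equivalently: for every other point r, the cross product (q − p) × (r − p) ≥ 0.)
Starting point (lowest x, tie lowest y): (0, -8). Wrap until returning to start. Resulting hull: (0, -8), (2, -9), (6, -8), (7, 10), (0, 10).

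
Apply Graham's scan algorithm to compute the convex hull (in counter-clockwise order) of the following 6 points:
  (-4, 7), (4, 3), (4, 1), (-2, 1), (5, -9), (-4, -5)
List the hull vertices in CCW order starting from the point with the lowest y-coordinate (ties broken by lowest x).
Hull (CCW) = [(5, -9), (4, 3), (-4, 7), (-4, -5)]

Graham scan procedure:
  1. Find the pivot p₀ = point with lowest y (tie → lowest x): (5, -9).
  2. Sort the remaining points by polar angle around p₀.
  3. Walk through sorted points, maintaining a stack; pop the top while the last three entries make a non-left turn (cross product ≤ 0).
  4. Final stack is the convex hull in CCW order: (5, -9), (4, 3), (-4, 7), (-4, -5).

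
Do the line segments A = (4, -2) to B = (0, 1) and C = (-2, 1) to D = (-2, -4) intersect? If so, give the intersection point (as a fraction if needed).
No (intersection of containing lines falls outside at least one segment)

Parametrize and solve: t = 3/2, s = -3/10. At least one of these is outside [0, 1], so the segments do not intersect.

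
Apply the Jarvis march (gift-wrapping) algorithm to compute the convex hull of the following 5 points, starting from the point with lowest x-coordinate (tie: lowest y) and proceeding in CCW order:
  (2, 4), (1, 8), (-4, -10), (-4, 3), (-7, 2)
Hull (CCW) = [(-7, 2), (-4, -10), (2, 4), (1, 8)]

Jarvis march: at each step, from the current hull vertex p, select the next vertex q as the point such that every other point lies strictly to the left of (or on) the directed line p → q. (Equivalently: for every other point r, the cross product (q − p) × (r − p) ≥ 0.)
Starting point (lowest x, tie lowest y): (-7, 2). Wrap until returning to start. Resulting hull: (-7, 2), (-4, -10), (2, 4), (1, 8).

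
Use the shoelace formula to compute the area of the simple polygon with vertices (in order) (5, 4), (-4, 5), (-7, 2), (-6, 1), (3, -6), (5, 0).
Area = 78

Shoelace formula: Area = (1/2) |Σ_i (x_i · y_{i+1} − x_{i+1} · y_i)| (indices mod n). Compute each cross term:
  (5)(5) − (-4)(4) = 41
  (-4)(2) − (-7)(5) = 27
  (-7)(1) − (-6)(2) = 5
  (-6)(-6) − (3)(1) = 33
  (3)(0) − (5)(-6) = 30
  (5)(4) − (5)(0) = 20
Sum = 156, so (signed) Area = 156/2 = 78, |Area| = 78.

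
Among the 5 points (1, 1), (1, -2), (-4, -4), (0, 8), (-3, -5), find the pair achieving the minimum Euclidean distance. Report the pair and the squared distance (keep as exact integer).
Pair = ((-4, -4), (-3, -5)); squared distance = 2

Compute all C(5, 2) = 10 pairwise squared distances (x_i − x_j)² + (y_i − y_j)². The minimum is 2, attained by the pair ((-4, -4), (-3, -5)).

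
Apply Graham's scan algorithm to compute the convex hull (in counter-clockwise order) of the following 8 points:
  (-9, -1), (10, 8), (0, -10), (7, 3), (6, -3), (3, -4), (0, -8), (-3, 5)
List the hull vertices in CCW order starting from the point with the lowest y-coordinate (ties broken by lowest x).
Hull (CCW) = [(0, -10), (6, -3), (10, 8), (-3, 5), (-9, -1)]

Graham scan procedure:
  1. Find the pivot p₀ = point with lowest y (tie → lowest x): (0, -10).
  2. Sort the remaining points by polar angle around p₀.
  3. Walk through sorted points, maintaining a stack; pop the top while the last three entries make a non-left turn (cross product ≤ 0).
  4. Final stack is the convex hull in CCW order: (0, -10), (6, -3), (10, 8), (-3, 5), (-9, -1).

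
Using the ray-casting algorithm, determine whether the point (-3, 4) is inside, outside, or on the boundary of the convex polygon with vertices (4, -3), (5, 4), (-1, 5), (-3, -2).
The point (-3, 4) lies strictly outside the polygon

Cast a horizontal ray to the right from the query point and count how many polygon edges it crosses (each edge strictly once or zero times, handled with the usual half-open convention). 
Parity of crossings → even ⇒ outside.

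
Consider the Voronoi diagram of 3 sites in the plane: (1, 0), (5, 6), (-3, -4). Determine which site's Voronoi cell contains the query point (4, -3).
Nearest site = (1, 0)

The Voronoi cell of site s contains exactly those query points closer to s than to any other site. Compute squared distances from q = (4, -3) to each site:
  (1 − 4)² + (0 − -3)² = 18
  (-3 − 4)² + (-4 − -3)² = 50
  (5 − 4)² + (6 − -3)² = 82
Minimum is attained by (1, 0), so q lies in its Voronoi cell.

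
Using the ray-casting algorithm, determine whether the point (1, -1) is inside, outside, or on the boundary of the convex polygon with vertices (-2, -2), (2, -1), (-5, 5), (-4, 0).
The point (1, -1) lies strictly inside the polygon

Cast a horizontal ray to the right from the query point and count how many polygon edges it crosses (each edge strictly once or zero times, handled with the usual half-open convention). 
Parity of crossings → odd ⇒ inside.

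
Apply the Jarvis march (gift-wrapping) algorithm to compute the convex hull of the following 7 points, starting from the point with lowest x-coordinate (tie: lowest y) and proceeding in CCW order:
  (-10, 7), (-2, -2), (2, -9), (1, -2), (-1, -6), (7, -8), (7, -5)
Hull (CCW) = [(-10, 7), (-1, -6), (2, -9), (7, -8), (7, -5)]

Jarvis march: at each step, from the current hull vertex p, select the next vertex q as the point such that every other point lies strictly to the left of (or on) the directed line p → q. (Equivalently: for every other point r, the cross product (q − p) × (r − p) ≥ 0.)
Starting point (lowest x, tie lowest y): (-10, 7). Wrap until returning to start. Resulting hull: (-10, 7), (-1, -6), (2, -9), (7, -8), (7, -5).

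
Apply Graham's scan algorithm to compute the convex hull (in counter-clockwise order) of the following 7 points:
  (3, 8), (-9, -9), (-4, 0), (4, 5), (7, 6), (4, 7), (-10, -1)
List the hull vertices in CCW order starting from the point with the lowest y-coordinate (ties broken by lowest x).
Hull (CCW) = [(-9, -9), (7, 6), (3, 8), (-10, -1)]

Graham scan procedure:
  1. Find the pivot p₀ = point with lowest y (tie → lowest x): (-9, -9).
  2. Sort the remaining points by polar angle around p₀.
  3. Walk through sorted points, maintaining a stack; pop the top while the last three entries make a non-left turn (cross product ≤ 0).
  4. Final stack is the convex hull in CCW order: (-9, -9), (7, 6), (3, 8), (-10, -1).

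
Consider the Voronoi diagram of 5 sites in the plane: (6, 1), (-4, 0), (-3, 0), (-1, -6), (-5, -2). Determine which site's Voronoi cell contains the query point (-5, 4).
Nearest site = (-4, 0)

The Voronoi cell of site s contains exactly those query points closer to s than to any other site. Compute squared distances from q = (-5, 4) to each site:
  (-4 − -5)² + (0 − 4)² = 17
  (-3 − -5)² + (0 − 4)² = 20
  (-5 − -5)² + (-2 − 4)² = 36
  (-1 − -5)² + (-6 − 4)² = 116
  (6 − -5)² + (1 − 4)² = 130
Minimum is attained by (-4, 0), so q lies in its Voronoi cell.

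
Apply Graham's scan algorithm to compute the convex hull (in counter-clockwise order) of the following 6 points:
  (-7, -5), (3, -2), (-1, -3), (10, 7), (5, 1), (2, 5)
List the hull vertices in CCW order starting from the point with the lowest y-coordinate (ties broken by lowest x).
Hull (CCW) = [(-7, -5), (3, -2), (10, 7), (2, 5)]

Graham scan procedure:
  1. Find the pivot p₀ = point with lowest y (tie → lowest x): (-7, -5).
  2. Sort the remaining points by polar angle around p₀.
  3. Walk through sorted points, maintaining a stack; pop the top while the last three entries make a non-left turn (cross product ≤ 0).
  4. Final stack is the convex hull in CCW order: (-7, -5), (3, -2), (10, 7), (2, 5).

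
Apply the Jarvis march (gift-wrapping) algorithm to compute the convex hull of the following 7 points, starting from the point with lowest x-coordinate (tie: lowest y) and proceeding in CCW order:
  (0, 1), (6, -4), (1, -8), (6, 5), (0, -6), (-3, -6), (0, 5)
Hull (CCW) = [(-3, -6), (1, -8), (6, -4), (6, 5), (0, 5)]

Jarvis march: at each step, from the current hull vertex p, select the next vertex q as the point such that every other point lies strictly to the left of (or on) the directed line p → q. (Equivalently: for every other point r, the cross product (q − p) × (r − p) ≥ 0.)
Starting point (lowest x, tie lowest y): (-3, -6). Wrap until returning to start. Resulting hull: (-3, -6), (1, -8), (6, -4), (6, 5), (0, 5).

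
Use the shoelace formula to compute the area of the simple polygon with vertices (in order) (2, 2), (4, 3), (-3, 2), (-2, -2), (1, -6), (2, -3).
Area = 29

Shoelace formula: Area = (1/2) |Σ_i (x_i · y_{i+1} − x_{i+1} · y_i)| (indices mod n). Compute each cross term:
  (2)(3) − (4)(2) = -2
  (4)(2) − (-3)(3) = 17
  (-3)(-2) − (-2)(2) = 10
  (-2)(-6) − (1)(-2) = 14
  (1)(-3) − (2)(-6) = 9
  (2)(2) − (2)(-3) = 10
Sum = 58, so (signed) Area = 58/2 = 29, |Area| = 29.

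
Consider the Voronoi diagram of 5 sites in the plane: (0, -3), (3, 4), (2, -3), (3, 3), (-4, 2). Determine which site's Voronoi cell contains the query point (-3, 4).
Nearest site = (-4, 2)

The Voronoi cell of site s contains exactly those query points closer to s than to any other site. Compute squared distances from q = (-3, 4) to each site:
  (-4 − -3)² + (2 − 4)² = 5
  (3 − -3)² + (4 − 4)² = 36
  (3 − -3)² + (3 − 4)² = 37
  (0 − -3)² + (-3 − 4)² = 58
  (2 − -3)² + (-3 − 4)² = 74
Minimum is attained by (-4, 2), so q lies in its Voronoi cell.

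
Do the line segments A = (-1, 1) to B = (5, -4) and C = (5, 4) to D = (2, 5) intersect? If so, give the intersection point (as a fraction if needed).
No (intersection of containing lines falls outside at least one segment)

Parametrize and solve: t = -5/3, s = 16/3. At least one of these is outside [0, 1], so the segments do not intersect.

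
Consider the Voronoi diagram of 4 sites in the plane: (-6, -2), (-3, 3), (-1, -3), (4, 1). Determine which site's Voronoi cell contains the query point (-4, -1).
Nearest site = (-6, -2)

The Voronoi cell of site s contains exactly those query points closer to s than to any other site. Compute squared distances from q = (-4, -1) to each site:
  (-6 − -4)² + (-2 − -1)² = 5
  (-1 − -4)² + (-3 − -1)² = 13
  (-3 − -4)² + (3 − -1)² = 17
  (4 − -4)² + (1 − -1)² = 68
Minimum is attained by (-6, -2), so q lies in its Voronoi cell.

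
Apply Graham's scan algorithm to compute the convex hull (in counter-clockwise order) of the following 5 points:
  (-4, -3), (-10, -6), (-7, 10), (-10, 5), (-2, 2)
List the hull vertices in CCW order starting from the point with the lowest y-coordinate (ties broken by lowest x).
Hull (CCW) = [(-10, -6), (-4, -3), (-2, 2), (-7, 10), (-10, 5)]

Graham scan procedure:
  1. Find the pivot p₀ = point with lowest y (tie → lowest x): (-10, -6).
  2. Sort the remaining points by polar angle around p₀.
  3. Walk through sorted points, maintaining a stack; pop the top while the last three entries make a non-left turn (cross product ≤ 0).
  4. Final stack is the convex hull in CCW order: (-10, -6), (-4, -3), (-2, 2), (-7, 10), (-10, 5).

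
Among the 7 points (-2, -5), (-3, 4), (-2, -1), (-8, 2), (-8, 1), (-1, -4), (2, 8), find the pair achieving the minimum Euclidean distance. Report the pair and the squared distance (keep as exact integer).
Pair = ((-8, 2), (-8, 1)); squared distance = 1

Compute all C(7, 2) = 21 pairwise squared distances (x_i − x_j)² + (y_i − y_j)². The minimum is 1, attained by the pair ((-8, 2), (-8, 1)).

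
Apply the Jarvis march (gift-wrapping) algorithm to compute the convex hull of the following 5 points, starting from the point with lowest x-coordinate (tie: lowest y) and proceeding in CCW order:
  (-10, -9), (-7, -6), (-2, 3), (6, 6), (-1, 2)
Hull (CCW) = [(-10, -9), (6, 6), (-2, 3)]

Jarvis march: at each step, from the current hull vertex p, select the next vertex q as the point such that every other point lies strictly to the left of (or on) the directed line p → q. (Equivalently: for every other point r, the cross product (q − p) × (r − p) ≥ 0.)
Starting point (lowest x, tie lowest y): (-10, -9). Wrap until returning to start. Resulting hull: (-10, -9), (6, 6), (-2, 3).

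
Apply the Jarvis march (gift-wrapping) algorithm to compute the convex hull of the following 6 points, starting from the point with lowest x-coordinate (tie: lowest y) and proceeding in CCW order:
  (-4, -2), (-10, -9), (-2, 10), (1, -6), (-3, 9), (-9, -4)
Hull (CCW) = [(-10, -9), (1, -6), (-2, 10), (-3, 9), (-9, -4)]

Jarvis march: at each step, from the current hull vertex p, select the next vertex q as the point such that every other point lies strictly to the left of (or on) the directed line p → q. (Equivalently: for every other point r, the cross product (q − p) × (r − p) ≥ 0.)
Starting point (lowest x, tie lowest y): (-10, -9). Wrap until returning to start. Resulting hull: (-10, -9), (1, -6), (-2, 10), (-3, 9), (-9, -4).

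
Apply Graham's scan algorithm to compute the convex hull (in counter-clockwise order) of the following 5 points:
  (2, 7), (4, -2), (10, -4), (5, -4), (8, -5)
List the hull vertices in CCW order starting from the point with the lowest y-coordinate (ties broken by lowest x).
Hull (CCW) = [(8, -5), (10, -4), (2, 7), (4, -2), (5, -4)]

Graham scan procedure:
  1. Find the pivot p₀ = point with lowest y (tie → lowest x): (8, -5).
  2. Sort the remaining points by polar angle around p₀.
  3. Walk through sorted points, maintaining a stack; pop the top while the last three entries make a non-left turn (cross product ≤ 0).
  4. Final stack is the convex hull in CCW order: (8, -5), (10, -4), (2, 7), (4, -2), (5, -4).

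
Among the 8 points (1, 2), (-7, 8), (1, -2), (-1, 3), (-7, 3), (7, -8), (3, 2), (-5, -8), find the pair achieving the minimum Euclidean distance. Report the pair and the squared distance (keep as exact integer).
Pair = ((1, 2), (3, 2)); squared distance = 4

Compute all C(8, 2) = 28 pairwise squared distances (x_i − x_j)² + (y_i − y_j)². The minimum is 4, attained by the pair ((1, 2), (3, 2)).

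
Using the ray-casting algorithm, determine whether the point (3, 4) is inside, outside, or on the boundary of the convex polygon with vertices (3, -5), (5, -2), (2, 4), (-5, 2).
The point (3, 4) lies strictly outside the polygon

Cast a horizontal ray to the right from the query point and count how many polygon edges it crosses (each edge strictly once or zero times, handled with the usual half-open convention). 
Parity of crossings → even ⇒ outside.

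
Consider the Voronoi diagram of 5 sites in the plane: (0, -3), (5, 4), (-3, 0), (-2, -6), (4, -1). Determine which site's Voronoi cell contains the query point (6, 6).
Nearest site = (5, 4)

The Voronoi cell of site s contains exactly those query points closer to s than to any other site. Compute squared distances from q = (6, 6) to each site:
  (5 − 6)² + (4 − 6)² = 5
  (4 − 6)² + (-1 − 6)² = 53
  (-3 − 6)² + (0 − 6)² = 117
  (0 − 6)² + (-3 − 6)² = 117
  (-2 − 6)² + (-6 − 6)² = 208
Minimum is attained by (5, 4), so q lies in its Voronoi cell.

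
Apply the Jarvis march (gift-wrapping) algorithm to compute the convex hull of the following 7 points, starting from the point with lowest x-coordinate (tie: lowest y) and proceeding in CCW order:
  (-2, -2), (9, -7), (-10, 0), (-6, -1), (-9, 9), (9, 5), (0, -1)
Hull (CCW) = [(-10, 0), (9, -7), (9, 5), (-9, 9)]

Jarvis march: at each step, from the current hull vertex p, select the next vertex q as the point such that every other point lies strictly to the left of (or on) the directed line p → q. (Equivalently: for every other point r, the cross product (q − p) × (r − p) ≥ 0.)
Starting point (lowest x, tie lowest y): (-10, 0). Wrap until returning to start. Resulting hull: (-10, 0), (9, -7), (9, 5), (-9, 9).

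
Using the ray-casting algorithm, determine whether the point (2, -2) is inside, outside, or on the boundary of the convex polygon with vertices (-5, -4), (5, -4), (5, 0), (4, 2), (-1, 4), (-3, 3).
The point (2, -2) lies strictly inside the polygon

Cast a horizontal ray to the right from the query point and count how many polygon edges it crosses (each edge strictly once or zero times, handled with the usual half-open convention). 
Parity of crossings → odd ⇒ inside.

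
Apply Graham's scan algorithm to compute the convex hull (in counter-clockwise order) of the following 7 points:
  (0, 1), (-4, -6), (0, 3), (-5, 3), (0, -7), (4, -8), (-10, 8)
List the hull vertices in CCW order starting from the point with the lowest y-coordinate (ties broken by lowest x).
Hull (CCW) = [(4, -8), (0, 3), (-10, 8), (-4, -6)]

Graham scan procedure:
  1. Find the pivot p₀ = point with lowest y (tie → lowest x): (4, -8).
  2. Sort the remaining points by polar angle around p₀.
  3. Walk through sorted points, maintaining a stack; pop the top while the last three entries make a non-left turn (cross product ≤ 0).
  4. Final stack is the convex hull in CCW order: (4, -8), (0, 3), (-10, 8), (-4, -6).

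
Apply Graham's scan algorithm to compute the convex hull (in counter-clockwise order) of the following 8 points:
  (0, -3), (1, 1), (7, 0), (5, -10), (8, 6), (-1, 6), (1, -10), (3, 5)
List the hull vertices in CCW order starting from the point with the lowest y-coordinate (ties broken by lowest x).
Hull (CCW) = [(1, -10), (5, -10), (7, 0), (8, 6), (-1, 6), (0, -3)]

Graham scan procedure:
  1. Find the pivot p₀ = point with lowest y (tie → lowest x): (1, -10).
  2. Sort the remaining points by polar angle around p₀.
  3. Walk through sorted points, maintaining a stack; pop the top while the last three entries make a non-left turn (cross product ≤ 0).
  4. Final stack is the convex hull in CCW order: (1, -10), (5, -10), (7, 0), (8, 6), (-1, 6), (0, -3).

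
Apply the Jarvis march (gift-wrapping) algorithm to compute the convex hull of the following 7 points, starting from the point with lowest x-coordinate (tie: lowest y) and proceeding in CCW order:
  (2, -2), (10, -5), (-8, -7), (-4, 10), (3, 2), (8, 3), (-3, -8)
Hull (CCW) = [(-8, -7), (-3, -8), (10, -5), (8, 3), (-4, 10)]

Jarvis march: at each step, from the current hull vertex p, select the next vertex q as the point such that every other point lies strictly to the left of (or on) the directed line p → q. (Equivalently: for every other point r, the cross product (q − p) × (r − p) ≥ 0.)
Starting point (lowest x, tie lowest y): (-8, -7). Wrap until returning to start. Resulting hull: (-8, -7), (-3, -8), (10, -5), (8, 3), (-4, 10).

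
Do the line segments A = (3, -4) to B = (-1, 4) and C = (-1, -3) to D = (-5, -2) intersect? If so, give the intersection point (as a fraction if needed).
No (intersection of containing lines falls outside at least one segment)

Parametrize and solve: t = 0, s = -1. At least one of these is outside [0, 1], so the segments do not intersect.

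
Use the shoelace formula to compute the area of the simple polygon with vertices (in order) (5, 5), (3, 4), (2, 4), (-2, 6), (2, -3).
Area = 24

Shoelace formula: Area = (1/2) |Σ_i (x_i · y_{i+1} − x_{i+1} · y_i)| (indices mod n). Compute each cross term:
  (5)(4) − (3)(5) = 5
  (3)(4) − (2)(4) = 4
  (2)(6) − (-2)(4) = 20
  (-2)(-3) − (2)(6) = -6
  (2)(5) − (5)(-3) = 25
Sum = 48, so (signed) Area = 48/2 = 24, |Area| = 24.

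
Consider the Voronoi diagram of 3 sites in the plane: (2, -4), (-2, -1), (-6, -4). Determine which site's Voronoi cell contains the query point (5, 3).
Nearest site = (2, -4)

The Voronoi cell of site s contains exactly those query points closer to s than to any other site. Compute squared distances from q = (5, 3) to each site:
  (2 − 5)² + (-4 − 3)² = 58
  (-2 − 5)² + (-1 − 3)² = 65
  (-6 − 5)² + (-4 − 3)² = 170
Minimum is attained by (2, -4), so q lies in its Voronoi cell.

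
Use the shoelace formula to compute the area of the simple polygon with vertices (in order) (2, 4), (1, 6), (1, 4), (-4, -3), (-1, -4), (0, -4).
Area = 22

Shoelace formula: Area = (1/2) |Σ_i (x_i · y_{i+1} − x_{i+1} · y_i)| (indices mod n). Compute each cross term:
  (2)(6) − (1)(4) = 8
  (1)(4) − (1)(6) = -2
  (1)(-3) − (-4)(4) = 13
  (-4)(-4) − (-1)(-3) = 13
  (-1)(-4) − (0)(-4) = 4
  (0)(4) − (2)(-4) = 8
Sum = 44, so (signed) Area = 44/2 = 22, |Area| = 22.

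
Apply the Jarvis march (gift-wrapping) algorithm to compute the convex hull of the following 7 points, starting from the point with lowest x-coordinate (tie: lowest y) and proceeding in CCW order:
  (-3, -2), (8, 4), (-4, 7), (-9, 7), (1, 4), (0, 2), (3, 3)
Hull (CCW) = [(-9, 7), (-3, -2), (8, 4), (-4, 7)]

Jarvis march: at each step, from the current hull vertex p, select the next vertex q as the point such that every other point lies strictly to the left of (or on) the directed line p → q. (Equivalently: for every other point r, the cross product (q − p) × (r − p) ≥ 0.)
Starting point (lowest x, tie lowest y): (-9, 7). Wrap until returning to start. Resulting hull: (-9, 7), (-3, -2), (8, 4), (-4, 7).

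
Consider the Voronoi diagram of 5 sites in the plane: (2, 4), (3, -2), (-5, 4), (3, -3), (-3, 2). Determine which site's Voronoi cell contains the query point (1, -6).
Nearest site = (3, -3)

The Voronoi cell of site s contains exactly those query points closer to s than to any other site. Compute squared distances from q = (1, -6) to each site:
  (3 − 1)² + (-3 − -6)² = 13
  (3 − 1)² + (-2 − -6)² = 20
  (-3 − 1)² + (2 − -6)² = 80
  (2 − 1)² + (4 − -6)² = 101
  (-5 − 1)² + (4 − -6)² = 136
Minimum is attained by (3, -3), so q lies in its Voronoi cell.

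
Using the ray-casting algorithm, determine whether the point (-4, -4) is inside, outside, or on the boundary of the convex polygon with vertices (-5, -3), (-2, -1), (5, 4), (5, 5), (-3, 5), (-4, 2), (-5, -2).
The point (-4, -4) lies strictly outside the polygon

Cast a horizontal ray to the right from the query point and count how many polygon edges it crosses (each edge strictly once or zero times, handled with the usual half-open convention). 
Parity of crossings → even ⇒ outside.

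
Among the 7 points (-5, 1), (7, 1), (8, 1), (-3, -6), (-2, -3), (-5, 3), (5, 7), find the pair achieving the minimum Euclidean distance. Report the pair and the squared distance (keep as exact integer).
Pair = ((7, 1), (8, 1)); squared distance = 1

Compute all C(7, 2) = 21 pairwise squared distances (x_i − x_j)² + (y_i − y_j)². The minimum is 1, attained by the pair ((7, 1), (8, 1)).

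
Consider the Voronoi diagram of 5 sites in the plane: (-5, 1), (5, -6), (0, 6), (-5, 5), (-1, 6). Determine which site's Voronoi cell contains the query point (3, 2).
Nearest site = (0, 6)

The Voronoi cell of site s contains exactly those query points closer to s than to any other site. Compute squared distances from q = (3, 2) to each site:
  (0 − 3)² + (6 − 2)² = 25
  (-1 − 3)² + (6 − 2)² = 32
  (-5 − 3)² + (1 − 2)² = 65
  (5 − 3)² + (-6 − 2)² = 68
  (-5 − 3)² + (5 − 2)² = 73
Minimum is attained by (0, 6), so q lies in its Voronoi cell.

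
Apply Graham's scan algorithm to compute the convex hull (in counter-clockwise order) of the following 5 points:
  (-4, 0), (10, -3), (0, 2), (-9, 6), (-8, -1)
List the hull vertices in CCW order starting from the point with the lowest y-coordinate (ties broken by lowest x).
Hull (CCW) = [(10, -3), (0, 2), (-9, 6), (-8, -1)]

Graham scan procedure:
  1. Find the pivot p₀ = point with lowest y (tie → lowest x): (10, -3).
  2. Sort the remaining points by polar angle around p₀.
  3. Walk through sorted points, maintaining a stack; pop the top while the last three entries make a non-left turn (cross product ≤ 0).
  4. Final stack is the convex hull in CCW order: (10, -3), (0, 2), (-9, 6), (-8, -1).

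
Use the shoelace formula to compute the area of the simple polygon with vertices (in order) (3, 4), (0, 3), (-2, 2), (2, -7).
Area = 27

Shoelace formula: Area = (1/2) |Σ_i (x_i · y_{i+1} − x_{i+1} · y_i)| (indices mod n). Compute each cross term:
  (3)(3) − (0)(4) = 9
  (0)(2) − (-2)(3) = 6
  (-2)(-7) − (2)(2) = 10
  (2)(4) − (3)(-7) = 29
Sum = 54, so (signed) Area = 54/2 = 27, |Area| = 27.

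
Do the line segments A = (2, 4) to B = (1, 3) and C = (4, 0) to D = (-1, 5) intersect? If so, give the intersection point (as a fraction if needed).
Yes; intersection at (1, 3) (t = 1 on AB, s = 3/5 on CD)

Parametrize AB as A + t(B − A) = (2 + -1 t, 4 + -1 t) and CD as C + s(D − C) = (4 + -5 s, 0 + 5 s). Solve the linear system for (t, s). Determinant = 10 ≠ 0, so a unique intersection of the containing lines exists. Solution: t = 1, s = 3/5 — both in [0, 1], so the segments cross. Intersection point: (1, 3).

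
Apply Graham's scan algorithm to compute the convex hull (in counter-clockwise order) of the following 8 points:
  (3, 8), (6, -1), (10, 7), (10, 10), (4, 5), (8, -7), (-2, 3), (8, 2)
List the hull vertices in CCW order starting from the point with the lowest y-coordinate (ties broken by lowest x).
Hull (CCW) = [(8, -7), (10, 7), (10, 10), (3, 8), (-2, 3)]

Graham scan procedure:
  1. Find the pivot p₀ = point with lowest y (tie → lowest x): (8, -7).
  2. Sort the remaining points by polar angle around p₀.
  3. Walk through sorted points, maintaining a stack; pop the top while the last three entries make a non-left turn (cross product ≤ 0).
  4. Final stack is the convex hull in CCW order: (8, -7), (10, 7), (10, 10), (3, 8), (-2, 3).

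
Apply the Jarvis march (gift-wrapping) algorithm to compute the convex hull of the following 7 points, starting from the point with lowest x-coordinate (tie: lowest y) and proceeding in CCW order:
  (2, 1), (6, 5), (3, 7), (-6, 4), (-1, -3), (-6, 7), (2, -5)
Hull (CCW) = [(-6, 4), (-1, -3), (2, -5), (6, 5), (3, 7), (-6, 7)]

Jarvis march: at each step, from the current hull vertex p, select the next vertex q as the point such that every other point lies strictly to the left of (or on) the directed line p → q. (Equivalently: for every other point r, the cross product (q − p) × (r − p) ≥ 0.)
Starting point (lowest x, tie lowest y): (-6, 4). Wrap until returning to start. Resulting hull: (-6, 4), (-1, -3), (2, -5), (6, 5), (3, 7), (-6, 7).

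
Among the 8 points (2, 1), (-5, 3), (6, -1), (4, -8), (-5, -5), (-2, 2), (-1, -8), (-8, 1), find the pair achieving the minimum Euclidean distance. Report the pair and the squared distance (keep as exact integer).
Pair = ((-5, 3), (-2, 2)); squared distance = 10

Compute all C(8, 2) = 28 pairwise squared distances (x_i − x_j)² + (y_i − y_j)². The minimum is 10, attained by the pair ((-5, 3), (-2, 2)).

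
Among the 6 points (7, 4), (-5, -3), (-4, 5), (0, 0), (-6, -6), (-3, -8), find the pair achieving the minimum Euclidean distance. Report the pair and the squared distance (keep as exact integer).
Pair = ((-5, -3), (-6, -6)); squared distance = 10

Compute all C(6, 2) = 15 pairwise squared distances (x_i − x_j)² + (y_i − y_j)². The minimum is 10, attained by the pair ((-5, -3), (-6, -6)).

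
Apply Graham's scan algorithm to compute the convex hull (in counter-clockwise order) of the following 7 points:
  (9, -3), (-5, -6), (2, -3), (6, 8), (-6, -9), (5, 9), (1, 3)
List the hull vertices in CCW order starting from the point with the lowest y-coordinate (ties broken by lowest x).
Hull (CCW) = [(-6, -9), (9, -3), (6, 8), (5, 9), (-5, -6)]

Graham scan procedure:
  1. Find the pivot p₀ = point with lowest y (tie → lowest x): (-6, -9).
  2. Sort the remaining points by polar angle around p₀.
  3. Walk through sorted points, maintaining a stack; pop the top while the last three entries make a non-left turn (cross product ≤ 0).
  4. Final stack is the convex hull in CCW order: (-6, -9), (9, -3), (6, 8), (5, 9), (-5, -6).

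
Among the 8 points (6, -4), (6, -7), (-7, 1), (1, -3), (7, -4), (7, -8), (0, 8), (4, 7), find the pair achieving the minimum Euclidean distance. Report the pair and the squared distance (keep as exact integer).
Pair = ((6, -4), (7, -4)); squared distance = 1

Compute all C(8, 2) = 28 pairwise squared distances (x_i − x_j)² + (y_i − y_j)². The minimum is 1, attained by the pair ((6, -4), (7, -4)).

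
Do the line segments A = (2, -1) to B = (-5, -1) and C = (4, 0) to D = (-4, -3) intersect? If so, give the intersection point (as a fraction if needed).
Yes; intersection at (4/3, -1) (t = 2/21 on AB, s = 1/3 on CD)

Parametrize AB as A + t(B − A) = (2 + -7 t, -1 + 0 t) and CD as C + s(D − C) = (4 + -8 s, 0 + -3 s). Solve the linear system for (t, s). Determinant = -21 ≠ 0, so a unique intersection of the containing lines exists. Solution: t = 2/21, s = 1/3 — both in [0, 1], so the segments cross. Intersection point: (4/3, -1).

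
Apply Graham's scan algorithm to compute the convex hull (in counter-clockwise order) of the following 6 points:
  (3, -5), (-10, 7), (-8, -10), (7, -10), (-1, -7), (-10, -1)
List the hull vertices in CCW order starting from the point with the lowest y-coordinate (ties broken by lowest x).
Hull (CCW) = [(-8, -10), (7, -10), (3, -5), (-10, 7), (-10, -1)]

Graham scan procedure:
  1. Find the pivot p₀ = point with lowest y (tie → lowest x): (-8, -10).
  2. Sort the remaining points by polar angle around p₀.
  3. Walk through sorted points, maintaining a stack; pop the top while the last three entries make a non-left turn (cross product ≤ 0).
  4. Final stack is the convex hull in CCW order: (-8, -10), (7, -10), (3, -5), (-10, 7), (-10, -1).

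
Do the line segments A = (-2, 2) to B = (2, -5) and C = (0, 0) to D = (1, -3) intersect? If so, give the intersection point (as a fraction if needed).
No (intersection of containing lines falls outside at least one segment)

Parametrize and solve: t = 4/5, s = 6/5. At least one of these is outside [0, 1], so the segments do not intersect.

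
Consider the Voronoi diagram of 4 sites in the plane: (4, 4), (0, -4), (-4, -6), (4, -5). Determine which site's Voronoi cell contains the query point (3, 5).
Nearest site = (4, 4)

The Voronoi cell of site s contains exactly those query points closer to s than to any other site. Compute squared distances from q = (3, 5) to each site:
  (4 − 3)² + (4 − 5)² = 2
  (0 − 3)² + (-4 − 5)² = 90
  (4 − 3)² + (-5 − 5)² = 101
  (-4 − 3)² + (-6 − 5)² = 170
Minimum is attained by (4, 4), so q lies in its Voronoi cell.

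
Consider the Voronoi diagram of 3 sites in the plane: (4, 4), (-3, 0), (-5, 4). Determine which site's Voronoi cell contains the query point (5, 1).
Nearest site = (4, 4)

The Voronoi cell of site s contains exactly those query points closer to s than to any other site. Compute squared distances from q = (5, 1) to each site:
  (4 − 5)² + (4 − 1)² = 10
  (-3 − 5)² + (0 − 1)² = 65
  (-5 − 5)² + (4 − 1)² = 109
Minimum is attained by (4, 4), so q lies in its Voronoi cell.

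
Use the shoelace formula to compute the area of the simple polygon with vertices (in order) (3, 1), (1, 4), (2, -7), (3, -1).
Area = 21/2

Shoelace formula: Area = (1/2) |Σ_i (x_i · y_{i+1} − x_{i+1} · y_i)| (indices mod n). Compute each cross term:
  (3)(4) − (1)(1) = 11
  (1)(-7) − (2)(4) = -15
  (2)(-1) − (3)(-7) = 19
  (3)(1) − (3)(-1) = 6
Sum = 21, so (signed) Area = 21/2 = 21/2, |Area| = 21/2.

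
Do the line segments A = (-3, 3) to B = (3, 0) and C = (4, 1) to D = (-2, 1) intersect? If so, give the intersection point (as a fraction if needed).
Yes; intersection at (1, 1) (t = 2/3 on AB, s = 1/2 on CD)

Parametrize AB as A + t(B − A) = (-3 + 6 t, 3 + -3 t) and CD as C + s(D − C) = (4 + -6 s, 1 + 0 s). Solve the linear system for (t, s). Determinant = 18 ≠ 0, so a unique intersection of the containing lines exists. Solution: t = 2/3, s = 1/2 — both in [0, 1], so the segments cross. Intersection point: (1, 1).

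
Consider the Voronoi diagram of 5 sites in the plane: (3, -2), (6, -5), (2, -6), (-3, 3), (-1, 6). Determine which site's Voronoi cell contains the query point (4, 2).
Nearest site = (3, -2)

The Voronoi cell of site s contains exactly those query points closer to s than to any other site. Compute squared distances from q = (4, 2) to each site:
  (3 − 4)² + (-2 − 2)² = 17
  (-1 − 4)² + (6 − 2)² = 41
  (-3 − 4)² + (3 − 2)² = 50
  (6 − 4)² + (-5 − 2)² = 53
  (2 − 4)² + (-6 − 2)² = 68
Minimum is attained by (3, -2), so q lies in its Voronoi cell.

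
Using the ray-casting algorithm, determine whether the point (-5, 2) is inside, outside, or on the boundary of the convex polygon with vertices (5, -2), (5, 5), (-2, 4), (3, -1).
The point (-5, 2) lies strictly outside the polygon

Cast a horizontal ray to the right from the query point and count how many polygon edges it crosses (each edge strictly once or zero times, handled with the usual half-open convention). 
Parity of crossings → even ⇒ outside.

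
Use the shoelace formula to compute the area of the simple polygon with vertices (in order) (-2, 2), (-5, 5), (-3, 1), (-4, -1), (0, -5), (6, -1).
Area = 77/2

Shoelace formula: Area = (1/2) |Σ_i (x_i · y_{i+1} − x_{i+1} · y_i)| (indices mod n). Compute each cross term:
  (-2)(5) − (-5)(2) = 0
  (-5)(1) − (-3)(5) = 10
  (-3)(-1) − (-4)(1) = 7
  (-4)(-5) − (0)(-1) = 20
  (0)(-1) − (6)(-5) = 30
  (6)(2) − (-2)(-1) = 10
Sum = 77, so (signed) Area = 77/2 = 77/2, |Area| = 77/2.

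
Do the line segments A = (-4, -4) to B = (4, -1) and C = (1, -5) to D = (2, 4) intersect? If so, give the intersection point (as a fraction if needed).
Yes; intersection at (4/3, -2) (t = 2/3 on AB, s = 1/3 on CD)

Parametrize AB as A + t(B − A) = (-4 + 8 t, -4 + 3 t) and CD as C + s(D − C) = (1 + 1 s, -5 + 9 s). Solve the linear system for (t, s). Determinant = -69 ≠ 0, so a unique intersection of the containing lines exists. Solution: t = 2/3, s = 1/3 — both in [0, 1], so the segments cross. Intersection point: (4/3, -2).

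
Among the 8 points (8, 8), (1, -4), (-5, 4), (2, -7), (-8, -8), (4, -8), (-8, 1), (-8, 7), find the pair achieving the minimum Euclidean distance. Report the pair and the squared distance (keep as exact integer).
Pair = ((2, -7), (4, -8)); squared distance = 5

Compute all C(8, 2) = 28 pairwise squared distances (x_i − x_j)² + (y_i − y_j)². The minimum is 5, attained by the pair ((2, -7), (4, -8)).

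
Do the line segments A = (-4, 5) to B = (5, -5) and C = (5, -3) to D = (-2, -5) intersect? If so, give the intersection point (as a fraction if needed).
Yes; intersection at (157/44, -75/22) (t = 37/44 on AB, s = 9/44 on CD)

Parametrize AB as A + t(B − A) = (-4 + 9 t, 5 + -10 t) and CD as C + s(D − C) = (5 + -7 s, -3 + -2 s). Solve the linear system for (t, s). Determinant = 88 ≠ 0, so a unique intersection of the containing lines exists. Solution: t = 37/44, s = 9/44 — both in [0, 1], so the segments cross. Intersection point: (157/44, -75/22).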